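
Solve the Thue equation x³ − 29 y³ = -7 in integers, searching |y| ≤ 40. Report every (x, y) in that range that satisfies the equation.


The equation is x³ - 29y³ = -7. For fixed y, x³ = 29·y³ − 7, so a solution requires the RHS to be a perfect cube.
Strategy: iterate y from -40 to 40, compute RHS = 29·y³ − 7, and check whether it is a (positive or negative) perfect cube.
Check small values of y:
  y = 0: RHS = -7 is not a perfect cube.
  y = 1: RHS = 22 is not a perfect cube.
  y = -1: RHS = -36 is not a perfect cube.
  y = 2: RHS = 225 is not a perfect cube.
  y = -2: RHS = -239 is not a perfect cube.
  y = 3: RHS = 776 is not a perfect cube.
  y = -3: RHS = -790 is not a perfect cube.
Continuing the search up to |y| = 40 finds no solutions either.
No (x, y) in the scanned range satisfies the equation.

No integer solutions with |y| ≤ 40.


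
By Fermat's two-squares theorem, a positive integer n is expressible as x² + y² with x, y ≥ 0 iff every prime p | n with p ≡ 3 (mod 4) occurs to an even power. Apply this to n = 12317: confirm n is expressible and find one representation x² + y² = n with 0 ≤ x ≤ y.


Step 1: Factor n = 12317 = 109 · 113.
Step 2: Check the mod-4 condition on each prime factor: 109 ≡ 1 (mod 4), exponent 1; 113 ≡ 1 (mod 4), exponent 1.
All primes ≡ 3 (mod 4) appear to even exponent (or don't appear), so by the two-squares theorem n IS expressible as a sum of two squares.
Step 3: Build a representation. Here n = 109 · 113 is a product of primes ≡ 1 (mod 4). Each prime p ≡ 1 (mod 4) is itself a sum of two squares; find a² by testing p − a² for a perfect square:
  109: 109 − 1² = 108, 109 − 2² = 105, 109 − 3² = 100 = 10² ⇒ 109 = 3² + 10².
  113: 113 − 1² = 112, 113 − 2² = 109, 113 − 3² = 104, 113 − 4² = 97, 113 − 5² = 88, 113 − 6² = 77, 113 − 7² = 64 = 8² ⇒ 113 = 7² + 8².
  Combine using the Brahmagupta–Fibonacci identity (a² + b²)(c² + d²) = (ac − bd)² + (ad + bc)² = (ac + bd)² + (ad − bc)²:
  109 · 113 = 12317: from (3² + 10²)(7² + 8²), take (3·7 − 10·8, 3·8 + 10·7) = (21 − 80, 24 + 70) = (-59, 94); dropping signs (only squares matter) gives (59, 94); check 59² + 94² = 3481 + 8836 = 12317 ✓.
Step 4: Order so x ≤ y and verify: 59² + 94² = 3481 + 8836 = 12317 = n. ✓

n = 12317 = 59² + 94² (one valid representation with x ≤ y).


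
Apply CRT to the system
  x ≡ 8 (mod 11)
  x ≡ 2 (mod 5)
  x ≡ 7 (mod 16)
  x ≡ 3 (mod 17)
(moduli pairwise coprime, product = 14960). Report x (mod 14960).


Product of moduli M = 11 · 5 · 16 · 17 = 14960.
Merge one congruence at a time:
  Start: x ≡ 8 (mod 11).
  Combine with x ≡ 2 (mod 5); new modulus lcm = 55.
    Write x = 8 + 11·t and substitute into x ≡ 2 (mod 5): 11·t ≡ 2 − 8 = -6 (mod 5).
    Reduce coefficients mod 5: 1·t ≡ 4 (mod 5).
    So t ≡ 4 (mod 5).
    Then x = 8 + 11·4 = 52, valid modulo lcm(11, 5) = 55: x ≡ 52 (mod 55).
  Combine with x ≡ 7 (mod 16); new modulus lcm = 880.
    Write x = 52 + 55·t and substitute into x ≡ 7 (mod 16): 55·t ≡ 7 − 52 = -45 (mod 16).
    Reduce coefficients mod 16: 7·t ≡ 3 (mod 16).
    The inverse of 7 mod 16 is 7 (since 7·7 = 49 = 3·16 + 1), so t ≡ 7·3 = 21 ≡ 5 (mod 16).
    Then x = 52 + 55·5 = 327, valid modulo lcm(55, 16) = 880: x ≡ 327 (mod 880).
  Combine with x ≡ 3 (mod 17); new modulus lcm = 14960.
    Write x = 327 + 880·t and substitute into x ≡ 3 (mod 17): 880·t ≡ 3 − 327 = -324 (mod 17).
    Reduce coefficients mod 17: 13·t ≡ 16 (mod 17).
    The inverse of 13 mod 17 is 4 (since 13·4 = 52 = 3·17 + 1), so t ≡ 4·16 = 64 ≡ 13 (mod 17).
    Then x = 327 + 880·13 = 11767, valid modulo lcm(880, 17) = 14960: x ≡ 11767 (mod 14960).
Verify against each original: 11767 mod 11 = 8, 11767 mod 5 = 2, 11767 mod 16 = 7, 11767 mod 17 = 3.

x ≡ 11767 (mod 14960).


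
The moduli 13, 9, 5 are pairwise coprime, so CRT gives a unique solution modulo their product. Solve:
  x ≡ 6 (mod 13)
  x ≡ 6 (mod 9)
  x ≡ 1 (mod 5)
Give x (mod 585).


Moduli 13, 9, 5 are pairwise coprime; by CRT there is a unique solution modulo M = 13 · 9 · 5 = 585.
Solve pairwise, accumulating the modulus:
  Start with x ≡ 6 (mod 13).
  Combine with x ≡ 6 (mod 9): since gcd(13, 9) = 1, we get a unique residue mod 117.
    Write x = 6 + 13·t and substitute into x ≡ 6 (mod 9): 13·t ≡ 6 − 6 = 0 (mod 9).
    Reduce coefficients mod 9: 4·t ≡ 0 (mod 9).
    The inverse of 4 mod 9 is 7 (since 4·7 = 28 = 3·9 + 1), so t ≡ 7·0 = 0 ≡ 0 (mod 9).
    Then x = 6 + 13·0 = 6, valid modulo lcm(13, 9) = 117: x ≡ 6 (mod 117).
  Combine with x ≡ 1 (mod 5): since gcd(117, 5) = 1, we get a unique residue mod 585.
    Write x = 6 + 117·t and substitute into x ≡ 1 (mod 5): 117·t ≡ 1 − 6 = -5 (mod 5).
    Reduce coefficients mod 5: 2·t ≡ 0 (mod 5).
    The inverse of 2 mod 5 is 3 (since 2·3 = 6 = 1·5 + 1), so t ≡ 3·0 = 0 ≡ 0 (mod 5).
    Then x = 6 + 117·0 = 6, valid modulo lcm(117, 5) = 585: x ≡ 6 (mod 585).
Verify: 6 mod 13 = 6 ✓, 6 mod 9 = 6 ✓, 6 mod 5 = 1 ✓.

x ≡ 6 (mod 585).


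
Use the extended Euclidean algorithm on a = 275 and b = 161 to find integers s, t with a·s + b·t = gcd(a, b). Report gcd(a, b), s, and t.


Euclidean algorithm on (275, 161) — divide until remainder is 0:
  275 = 1 · 161 + 114
  161 = 1 · 114 + 47
  114 = 2 · 47 + 20
  47 = 2 · 20 + 7
  20 = 2 · 7 + 6
  7 = 1 · 6 + 1
  6 = 6 · 1 + 0
gcd(275, 161) = 1.
Track Bezout coefficients alongside the remainders: start with r₀ = 275 = a·1 + b·0 (s = 1, t = 0) and r₁ = 161 = a·0 + b·1 (s = 0, t = 1); each new remainder r_{k+1} = r_{k-1} − q_k·r_k inherits s_{k+1} = s_{k-1} − q_k·s_k, t_{k+1} = t_{k-1} − q_k·t_k, so r_k = a·s_k + b·t_k at every step:
  q = 1: r = 114, s = 1 − 1·0 = 1, t = 0 − 1·1 = -1  (check: 275·1 + 161·(-1) = 114)
  q = 1: r = 47, s = 0 − 1·1 = -1, t = 1 − 1·(-1) = 2  (check: 275·(-1) + 161·2 = 47)
  q = 2: r = 20, s = 1 − 2·(-1) = 3, t = -1 − 2·2 = -5  (check: 275·3 + 161·(-5) = 20)
  q = 2: r = 7, s = -1 − 2·3 = -7, t = 2 − 2·(-5) = 12  (check: 275·(-7) + 161·12 = 7)
  q = 2: r = 6, s = 3 − 2·(-7) = 17, t = -5 − 2·12 = -29  (check: 275·17 + 161·(-29) = 6)
  q = 1: r = 1, s = -7 − 1·17 = -24, t = 12 − 1·(-29) = 41  (check: 275·(-24) + 161·41 = 1)
The row with r = 1 (the gcd) gives the Bezout coefficients s = -24, t = 41.
Result: 275 · (-24) + 161 · (41) = 1.

gcd(275, 161) = 1; s = -24, t = 41 (check: 275·(-24) + 161·41 = 1).


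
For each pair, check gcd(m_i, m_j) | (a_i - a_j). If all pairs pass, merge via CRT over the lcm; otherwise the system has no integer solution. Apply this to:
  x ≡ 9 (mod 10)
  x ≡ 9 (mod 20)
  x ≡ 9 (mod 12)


Moduli 10, 20, 12 are not pairwise coprime, so CRT works modulo lcm(m_i) when all pairwise compatibility conditions hold.
Pairwise compatibility: gcd(m_i, m_j) must divide a_i - a_j for every pair.
Merge one congruence at a time:
  Start: x ≡ 9 (mod 10).
  Combine with x ≡ 9 (mod 20): gcd(10, 20) = 10; 9 - 9 = 0, which IS divisible by 10, so compatible.
    Write x = 9 + 10·t and substitute into x ≡ 9 (mod 20): 10·t ≡ 9 − 9 = 0 (mod 20).
    Divide the congruence (and modulus) by g = 10: 1·t ≡ 0 (mod 2).
    So t ≡ 0 (mod 2).
    Then x = 9 + 10·0 = 9, valid modulo lcm(10, 20) = 20: x ≡ 9 (mod 20).
  Combine with x ≡ 9 (mod 12): gcd(20, 12) = 4; 9 - 9 = 0, which IS divisible by 4, so compatible.
    Write x = 9 + 20·t and substitute into x ≡ 9 (mod 12): 20·t ≡ 9 − 9 = 0 (mod 12).
    Divide the congruence (and modulus) by g = 4: 5·t ≡ 0 (mod 3).
    Reduce coefficients mod 3: 2·t ≡ 0 (mod 3).
    The inverse of 2 mod 3 is 2 (since 2·2 = 4 = 1·3 + 1), so t ≡ 2·0 = 0 ≡ 0 (mod 3).
    Then x = 9 + 20·0 = 9, valid modulo lcm(20, 12) = 60: x ≡ 9 (mod 60).
Verify: 9 mod 10 = 9, 9 mod 20 = 9, 9 mod 12 = 9.

x ≡ 9 (mod 60).


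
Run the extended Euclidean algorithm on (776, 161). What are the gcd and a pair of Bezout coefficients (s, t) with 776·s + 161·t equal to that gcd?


Euclidean algorithm on (776, 161) — divide until remainder is 0:
  776 = 4 · 161 + 132
  161 = 1 · 132 + 29
  132 = 4 · 29 + 16
  29 = 1 · 16 + 13
  16 = 1 · 13 + 3
  13 = 4 · 3 + 1
  3 = 3 · 1 + 0
gcd(776, 161) = 1.
Track Bezout coefficients alongside the remainders: start with r₀ = 776 = a·1 + b·0 (s = 1, t = 0) and r₁ = 161 = a·0 + b·1 (s = 0, t = 1); each new remainder r_{k+1} = r_{k-1} − q_k·r_k inherits s_{k+1} = s_{k-1} − q_k·s_k, t_{k+1} = t_{k-1} − q_k·t_k, so r_k = a·s_k + b·t_k at every step:
  q = 4: r = 132, s = 1 − 4·0 = 1, t = 0 − 4·1 = -4  (check: 776·1 + 161·(-4) = 132)
  q = 1: r = 29, s = 0 − 1·1 = -1, t = 1 − 1·(-4) = 5  (check: 776·(-1) + 161·5 = 29)
  q = 4: r = 16, s = 1 − 4·(-1) = 5, t = -4 − 4·5 = -24  (check: 776·5 + 161·(-24) = 16)
  q = 1: r = 13, s = -1 − 1·5 = -6, t = 5 − 1·(-24) = 29  (check: 776·(-6) + 161·29 = 13)
  q = 1: r = 3, s = 5 − 1·(-6) = 11, t = -24 − 1·29 = -53  (check: 776·11 + 161·(-53) = 3)
  q = 4: r = 1, s = -6 − 4·11 = -50, t = 29 − 4·(-53) = 241  (check: 776·(-50) + 161·241 = 1)
The row with r = 1 (the gcd) gives the Bezout coefficients s = -50, t = 241.
Result: 776 · (-50) + 161 · (241) = 1.

gcd(776, 161) = 1; s = -50, t = 241 (check: 776·(-50) + 161·241 = 1).


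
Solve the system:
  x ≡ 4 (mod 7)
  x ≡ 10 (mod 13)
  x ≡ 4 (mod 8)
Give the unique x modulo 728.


Moduli 7, 13, 8 are pairwise coprime; by CRT there is a unique solution modulo M = 7 · 13 · 8 = 728.
Solve pairwise, accumulating the modulus:
  Start with x ≡ 4 (mod 7).
  Combine with x ≡ 10 (mod 13): since gcd(7, 13) = 1, we get a unique residue mod 91.
    Write x = 4 + 7·t and substitute into x ≡ 10 (mod 13): 7·t ≡ 10 − 4 = 6 (mod 13).
    The inverse of 7 mod 13 is 2 (since 7·2 = 14 = 1·13 + 1), so t ≡ 2·6 = 12 ≡ 12 (mod 13).
    Then x = 4 + 7·12 = 88, valid modulo lcm(7, 13) = 91: x ≡ 88 (mod 91).
  Combine with x ≡ 4 (mod 8): since gcd(91, 8) = 1, we get a unique residue mod 728.
    Write x = 88 + 91·t and substitute into x ≡ 4 (mod 8): 91·t ≡ 4 − 88 = -84 (mod 8).
    Reduce coefficients mod 8: 3·t ≡ 4 (mod 8).
    The inverse of 3 mod 8 is 3 (since 3·3 = 9 = 1·8 + 1), so t ≡ 3·4 = 12 ≡ 4 (mod 8).
    Then x = 88 + 91·4 = 452, valid modulo lcm(91, 8) = 728: x ≡ 452 (mod 728).
Verify: 452 mod 7 = 4 ✓, 452 mod 13 = 10 ✓, 452 mod 8 = 4 ✓.

x ≡ 452 (mod 728).


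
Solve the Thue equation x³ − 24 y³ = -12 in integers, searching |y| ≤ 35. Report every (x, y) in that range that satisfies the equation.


The equation is x³ - 24y³ = -12. For fixed y, x³ = 24·y³ − 12, so a solution requires the RHS to be a perfect cube.
Strategy: iterate y from -35 to 35, compute RHS = 24·y³ − 12, and check whether it is a (positive or negative) perfect cube.
Check small values of y:
  y = 0: RHS = -12 is not a perfect cube.
  y = 1: RHS = 12 is not a perfect cube.
  y = -1: RHS = -36 is not a perfect cube.
  y = 2: RHS = 180 is not a perfect cube.
  y = -2: RHS = -204 is not a perfect cube.
  y = 3: RHS = 636 is not a perfect cube.
  y = -3: RHS = -660 is not a perfect cube.
Continuing the search up to |y| = 35 finds no solutions either.
No (x, y) in the scanned range satisfies the equation.

No integer solutions with |y| ≤ 35.


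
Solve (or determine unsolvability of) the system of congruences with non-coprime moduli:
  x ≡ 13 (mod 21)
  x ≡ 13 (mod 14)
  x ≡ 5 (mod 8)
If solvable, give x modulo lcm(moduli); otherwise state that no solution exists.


Moduli 21, 14, 8 are not pairwise coprime, so CRT works modulo lcm(m_i) when all pairwise compatibility conditions hold.
Pairwise compatibility: gcd(m_i, m_j) must divide a_i - a_j for every pair.
Merge one congruence at a time:
  Start: x ≡ 13 (mod 21).
  Combine with x ≡ 13 (mod 14): gcd(21, 14) = 7; 13 - 13 = 0, which IS divisible by 7, so compatible.
    Write x = 13 + 21·t and substitute into x ≡ 13 (mod 14): 21·t ≡ 13 − 13 = 0 (mod 14).
    Divide the congruence (and modulus) by g = 7: 3·t ≡ 0 (mod 2).
    Reduce coefficients mod 2: 1·t ≡ 0 (mod 2).
    So t ≡ 0 (mod 2).
    Then x = 13 + 21·0 = 13, valid modulo lcm(21, 14) = 42: x ≡ 13 (mod 42).
  Combine with x ≡ 5 (mod 8): gcd(42, 8) = 2; 5 - 13 = -8, which IS divisible by 2, so compatible.
    Write x = 13 + 42·t and substitute into x ≡ 5 (mod 8): 42·t ≡ 5 − 13 = -8 (mod 8).
    Divide the congruence (and modulus) by g = 2: 21·t ≡ -4 (mod 4).
    Reduce coefficients mod 4: 1·t ≡ 0 (mod 4).
    So t ≡ 0 (mod 4).
    Then x = 13 + 42·0 = 13, valid modulo lcm(42, 8) = 168: x ≡ 13 (mod 168).
Verify: 13 mod 21 = 13, 13 mod 14 = 13, 13 mod 8 = 5.

x ≡ 13 (mod 168).


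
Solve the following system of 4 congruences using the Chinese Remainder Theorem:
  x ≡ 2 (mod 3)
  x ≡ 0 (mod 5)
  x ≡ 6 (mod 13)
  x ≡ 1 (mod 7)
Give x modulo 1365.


Product of moduli M = 3 · 5 · 13 · 7 = 1365.
Merge one congruence at a time:
  Start: x ≡ 2 (mod 3).
  Combine with x ≡ 0 (mod 5); new modulus lcm = 15.
    Write x = 2 + 3·t and substitute into x ≡ 0 (mod 5): 3·t ≡ 0 − 2 = -2 (mod 5).
    Reduce coefficients mod 5: 3·t ≡ 3 (mod 5).
    The inverse of 3 mod 5 is 2 (since 3·2 = 6 = 1·5 + 1), so t ≡ 2·3 = 6 ≡ 1 (mod 5).
    Then x = 2 + 3·1 = 5, valid modulo lcm(3, 5) = 15: x ≡ 5 (mod 15).
  Combine with x ≡ 6 (mod 13); new modulus lcm = 195.
    Write x = 5 + 15·t and substitute into x ≡ 6 (mod 13): 15·t ≡ 6 − 5 = 1 (mod 13).
    Reduce coefficients mod 13: 2·t ≡ 1 (mod 13).
    The inverse of 2 mod 13 is 7 (since 2·7 = 14 = 1·13 + 1), so t ≡ 7·1 = 7 ≡ 7 (mod 13).
    Then x = 5 + 15·7 = 110, valid modulo lcm(15, 13) = 195: x ≡ 110 (mod 195).
  Combine with x ≡ 1 (mod 7); new modulus lcm = 1365.
    Write x = 110 + 195·t and substitute into x ≡ 1 (mod 7): 195·t ≡ 1 − 110 = -109 (mod 7).
    Reduce coefficients mod 7: 6·t ≡ 3 (mod 7).
    The inverse of 6 mod 7 is 6 (since 6·6 = 36 = 5·7 + 1), so t ≡ 6·3 = 18 ≡ 4 (mod 7).
    Then x = 110 + 195·4 = 890, valid modulo lcm(195, 7) = 1365: x ≡ 890 (mod 1365).
Verify against each original: 890 mod 3 = 2, 890 mod 5 = 0, 890 mod 13 = 6, 890 mod 7 = 1.

x ≡ 890 (mod 1365).


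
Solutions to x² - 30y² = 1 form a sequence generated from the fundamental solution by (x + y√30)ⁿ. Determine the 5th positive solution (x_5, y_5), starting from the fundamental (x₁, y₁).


Step 1: Find the fundamental solution (x₁, y₁) of x² - 30y² = 1.
  Expand √30 as a continued fraction. a₀ = ⌊√30⌋ = 5; iterate m_{k+1} = d_k·a_k − m_k, d_{k+1} = (30 − m_{k+1}²)/d_k, a_{k+1} = ⌊(a₀ + m_{k+1})/d_{k+1}⌋ (starting m₀ = 0, d₀ = 1), with convergents p_k = a_k·p_{k-1} + p_{k-2}, q_k = a_k·q_{k-1} + q_{k-2} (p₋₁ = 1, q₋₁ = 0):
  k = 0: a₀ = 5; p₀/q₀ = 5/1; p₀² − 30·q₀² = 25 − 30 = -5.
  k = 1: m = 5, d = 5, a = ⌊(5 + 5)/5⌋ = 2; p/q = (2·5 + 1)/(2·1 + 0) = 11/2; p² − 30·q² = 121 − 120 = 1.
  The first convergent with p² − 30·q² = 1 gives the fundamental solution (x₁, y₁) = (11, 2).
Step 2: Apply the recurrence (x_{n+1}, y_{n+1}) = (x₁x_n + 30y₁y_n, x₁y_n + y₁x_n) repeatedly.
  From (x_1, y_1) = (11, 2): x_2 = 11·11 + 30·2·2 = 241; y_2 = 11·2 + 2·11 = 44.
  From (x_2, y_2) = (241, 44): x_3 = 11·241 + 30·2·44 = 5291; y_3 = 11·44 + 2·241 = 966.
  From (x_3, y_3) = (5291, 966): x_4 = 11·5291 + 30·2·966 = 116161; y_4 = 11·966 + 2·5291 = 21208.
  From (x_4, y_4) = (116161, 21208): x_5 = 11·116161 + 30·2·21208 = 2550251; y_5 = 11·21208 + 2·116161 = 465610.
Step 3: Verify x_5² - 30·y_5² = 6503780163001 - 6503780163000 = 1 (should be 1). ✓

(x_1, y_1) = (11, 2); (x_5, y_5) = (2550251, 465610).


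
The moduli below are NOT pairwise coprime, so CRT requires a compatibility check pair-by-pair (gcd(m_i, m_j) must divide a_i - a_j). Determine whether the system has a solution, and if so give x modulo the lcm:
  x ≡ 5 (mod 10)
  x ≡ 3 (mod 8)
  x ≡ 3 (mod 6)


Moduli 10, 8, 6 are not pairwise coprime, so CRT works modulo lcm(m_i) when all pairwise compatibility conditions hold.
Pairwise compatibility: gcd(m_i, m_j) must divide a_i - a_j for every pair.
Merge one congruence at a time:
  Start: x ≡ 5 (mod 10).
  Combine with x ≡ 3 (mod 8): gcd(10, 8) = 2; 3 - 5 = -2, which IS divisible by 2, so compatible.
    Write x = 5 + 10·t and substitute into x ≡ 3 (mod 8): 10·t ≡ 3 − 5 = -2 (mod 8).
    Divide the congruence (and modulus) by g = 2: 5·t ≡ -1 (mod 4).
    Reduce coefficients mod 4: 1·t ≡ 3 (mod 4).
    So t ≡ 3 (mod 4).
    Then x = 5 + 10·3 = 35, valid modulo lcm(10, 8) = 40: x ≡ 35 (mod 40).
  Combine with x ≡ 3 (mod 6): gcd(40, 6) = 2; 3 - 35 = -32, which IS divisible by 2, so compatible.
    Write x = 35 + 40·t and substitute into x ≡ 3 (mod 6): 40·t ≡ 3 − 35 = -32 (mod 6).
    Divide the congruence (and modulus) by g = 2: 20·t ≡ -16 (mod 3).
    Reduce coefficients mod 3: 2·t ≡ 2 (mod 3).
    The inverse of 2 mod 3 is 2 (since 2·2 = 4 = 1·3 + 1), so t ≡ 2·2 = 4 ≡ 1 (mod 3).
    Then x = 35 + 40·1 = 75, valid modulo lcm(40, 6) = 120: x ≡ 75 (mod 120).
Verify: 75 mod 10 = 5, 75 mod 8 = 3, 75 mod 6 = 3.

x ≡ 75 (mod 120).


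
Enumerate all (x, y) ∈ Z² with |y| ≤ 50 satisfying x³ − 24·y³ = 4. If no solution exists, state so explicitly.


The equation is x³ - 24y³ = 4. For fixed y, x³ = 24·y³ + 4, so a solution requires the RHS to be a perfect cube.
Strategy: iterate y from -50 to 50, compute RHS = 24·y³ + 4, and check whether it is a (positive or negative) perfect cube.
Check small values of y:
  y = 0: RHS = 4 is not a perfect cube.
  y = 1: RHS = 28 is not a perfect cube.
  y = -1: RHS = -20 is not a perfect cube.
  y = 2: RHS = 196 is not a perfect cube.
  y = -2: RHS = -188 is not a perfect cube.
  y = 3: RHS = 652 is not a perfect cube.
  y = -3: RHS = -644 is not a perfect cube.
Continuing the search up to |y| = 50 finds no solutions either.
No (x, y) in the scanned range satisfies the equation.

No integer solutions with |y| ≤ 50.


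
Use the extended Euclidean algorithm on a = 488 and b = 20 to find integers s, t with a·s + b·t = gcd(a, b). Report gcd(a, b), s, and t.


Euclidean algorithm on (488, 20) — divide until remainder is 0:
  488 = 24 · 20 + 8
  20 = 2 · 8 + 4
  8 = 2 · 4 + 0
gcd(488, 20) = 4.
Track Bezout coefficients alongside the remainders: start with r₀ = 488 = a·1 + b·0 (s = 1, t = 0) and r₁ = 20 = a·0 + b·1 (s = 0, t = 1); each new remainder r_{k+1} = r_{k-1} − q_k·r_k inherits s_{k+1} = s_{k-1} − q_k·s_k, t_{k+1} = t_{k-1} − q_k·t_k, so r_k = a·s_k + b·t_k at every step:
  q = 24: r = 8, s = 1 − 24·0 = 1, t = 0 − 24·1 = -24  (check: 488·1 + 20·(-24) = 8)
  q = 2: r = 4, s = 0 − 2·1 = -2, t = 1 − 2·(-24) = 49  (check: 488·(-2) + 20·49 = 4)
The row with r = 4 (the gcd) gives the Bezout coefficients s = -2, t = 49.
Result: 488 · (-2) + 20 · (49) = 4.

gcd(488, 20) = 4; s = -2, t = 49 (check: 488·(-2) + 20·49 = 4).


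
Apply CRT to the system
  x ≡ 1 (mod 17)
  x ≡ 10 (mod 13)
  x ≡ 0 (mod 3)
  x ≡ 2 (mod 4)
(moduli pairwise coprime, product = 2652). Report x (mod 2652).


Product of moduli M = 17 · 13 · 3 · 4 = 2652.
Merge one congruence at a time:
  Start: x ≡ 1 (mod 17).
  Combine with x ≡ 10 (mod 13); new modulus lcm = 221.
    Write x = 1 + 17·t and substitute into x ≡ 10 (mod 13): 17·t ≡ 10 − 1 = 9 (mod 13).
    Reduce coefficients mod 13: 4·t ≡ 9 (mod 13).
    The inverse of 4 mod 13 is 10 (since 4·10 = 40 = 3·13 + 1), so t ≡ 10·9 = 90 ≡ 12 (mod 13).
    Then x = 1 + 17·12 = 205, valid modulo lcm(17, 13) = 221: x ≡ 205 (mod 221).
  Combine with x ≡ 0 (mod 3); new modulus lcm = 663.
    Write x = 205 + 221·t and substitute into x ≡ 0 (mod 3): 221·t ≡ 0 − 205 = -205 (mod 3).
    Reduce coefficients mod 3: 2·t ≡ 2 (mod 3).
    The inverse of 2 mod 3 is 2 (since 2·2 = 4 = 1·3 + 1), so t ≡ 2·2 = 4 ≡ 1 (mod 3).
    Then x = 205 + 221·1 = 426, valid modulo lcm(221, 3) = 663: x ≡ 426 (mod 663).
  Combine with x ≡ 2 (mod 4); new modulus lcm = 2652.
    Write x = 426 + 663·t and substitute into x ≡ 2 (mod 4): 663·t ≡ 2 − 426 = -424 (mod 4).
    Reduce coefficients mod 4: 3·t ≡ 0 (mod 4).
    The inverse of 3 mod 4 is 3 (since 3·3 = 9 = 2·4 + 1), so t ≡ 3·0 = 0 ≡ 0 (mod 4).
    Then x = 426 + 663·0 = 426, valid modulo lcm(663, 4) = 2652: x ≡ 426 (mod 2652).
Verify against each original: 426 mod 17 = 1, 426 mod 13 = 10, 426 mod 3 = 0, 426 mod 4 = 2.

x ≡ 426 (mod 2652).


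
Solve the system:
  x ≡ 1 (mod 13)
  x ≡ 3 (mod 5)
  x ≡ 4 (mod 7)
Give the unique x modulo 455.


Moduli 13, 5, 7 are pairwise coprime; by CRT there is a unique solution modulo M = 13 · 5 · 7 = 455.
Solve pairwise, accumulating the modulus:
  Start with x ≡ 1 (mod 13).
  Combine with x ≡ 3 (mod 5): since gcd(13, 5) = 1, we get a unique residue mod 65.
    Write x = 1 + 13·t and substitute into x ≡ 3 (mod 5): 13·t ≡ 3 − 1 = 2 (mod 5).
    Reduce coefficients mod 5: 3·t ≡ 2 (mod 5).
    The inverse of 3 mod 5 is 2 (since 3·2 = 6 = 1·5 + 1), so t ≡ 2·2 = 4 ≡ 4 (mod 5).
    Then x = 1 + 13·4 = 53, valid modulo lcm(13, 5) = 65: x ≡ 53 (mod 65).
  Combine with x ≡ 4 (mod 7): since gcd(65, 7) = 1, we get a unique residue mod 455.
    Write x = 53 + 65·t and substitute into x ≡ 4 (mod 7): 65·t ≡ 4 − 53 = -49 (mod 7).
    Reduce coefficients mod 7: 2·t ≡ 0 (mod 7).
    The inverse of 2 mod 7 is 4 (since 2·4 = 8 = 1·7 + 1), so t ≡ 4·0 = 0 ≡ 0 (mod 7).
    Then x = 53 + 65·0 = 53, valid modulo lcm(65, 7) = 455: x ≡ 53 (mod 455).
Verify: 53 mod 13 = 1 ✓, 53 mod 5 = 3 ✓, 53 mod 7 = 4 ✓.

x ≡ 53 (mod 455).


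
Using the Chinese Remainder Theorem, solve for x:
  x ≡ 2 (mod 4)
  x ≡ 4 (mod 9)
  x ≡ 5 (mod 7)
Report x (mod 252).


Moduli 4, 9, 7 are pairwise coprime; by CRT there is a unique solution modulo M = 4 · 9 · 7 = 252.
Solve pairwise, accumulating the modulus:
  Start with x ≡ 2 (mod 4).
  Combine with x ≡ 4 (mod 9): since gcd(4, 9) = 1, we get a unique residue mod 36.
    Write x = 2 + 4·t and substitute into x ≡ 4 (mod 9): 4·t ≡ 4 − 2 = 2 (mod 9).
    The inverse of 4 mod 9 is 7 (since 4·7 = 28 = 3·9 + 1), so t ≡ 7·2 = 14 ≡ 5 (mod 9).
    Then x = 2 + 4·5 = 22, valid modulo lcm(4, 9) = 36: x ≡ 22 (mod 36).
  Combine with x ≡ 5 (mod 7): since gcd(36, 7) = 1, we get a unique residue mod 252.
    Write x = 22 + 36·t and substitute into x ≡ 5 (mod 7): 36·t ≡ 5 − 22 = -17 (mod 7).
    Reduce coefficients mod 7: 1·t ≡ 4 (mod 7).
    So t ≡ 4 (mod 7).
    Then x = 22 + 36·4 = 166, valid modulo lcm(36, 7) = 252: x ≡ 166 (mod 252).
Verify: 166 mod 4 = 2 ✓, 166 mod 9 = 4 ✓, 166 mod 7 = 5 ✓.

x ≡ 166 (mod 252).


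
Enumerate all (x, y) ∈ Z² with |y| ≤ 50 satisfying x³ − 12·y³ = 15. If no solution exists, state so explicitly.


The equation is x³ - 12y³ = 15. For fixed y, x³ = 12·y³ + 15, so a solution requires the RHS to be a perfect cube.
Strategy: iterate y from -50 to 50, compute RHS = 12·y³ + 15, and check whether it is a (positive or negative) perfect cube.
Check small values of y:
  y = 0: RHS = 15 is not a perfect cube.
  y = 1: RHS = 27 = (3)³ ⇒ x = 3 works.
  y = -1: RHS = 3 is not a perfect cube.
  y = 2: RHS = 111 is not a perfect cube.
  y = -2: RHS = -81 is not a perfect cube.
  y = 3: RHS = 339 is not a perfect cube.
  y = -3: RHS = -309 is not a perfect cube.
Continuing the search up to |y| = 50 finds no further solutions beyond those listed.
Collected solutions: (3, 1).

Solutions (with |y| ≤ 50): (3, 1).


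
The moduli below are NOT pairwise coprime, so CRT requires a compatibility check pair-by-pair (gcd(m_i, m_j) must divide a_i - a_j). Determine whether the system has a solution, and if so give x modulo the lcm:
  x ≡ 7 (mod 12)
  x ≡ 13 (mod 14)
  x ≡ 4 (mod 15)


Moduli 12, 14, 15 are not pairwise coprime, so CRT works modulo lcm(m_i) when all pairwise compatibility conditions hold.
Pairwise compatibility: gcd(m_i, m_j) must divide a_i - a_j for every pair.
Merge one congruence at a time:
  Start: x ≡ 7 (mod 12).
  Combine with x ≡ 13 (mod 14): gcd(12, 14) = 2; 13 - 7 = 6, which IS divisible by 2, so compatible.
    Write x = 7 + 12·t and substitute into x ≡ 13 (mod 14): 12·t ≡ 13 − 7 = 6 (mod 14).
    Divide the congruence (and modulus) by g = 2: 6·t ≡ 3 (mod 7).
    The inverse of 6 mod 7 is 6 (since 6·6 = 36 = 5·7 + 1), so t ≡ 6·3 = 18 ≡ 4 (mod 7).
    Then x = 7 + 12·4 = 55, valid modulo lcm(12, 14) = 84: x ≡ 55 (mod 84).
  Combine with x ≡ 4 (mod 15): gcd(84, 15) = 3; 4 - 55 = -51, which IS divisible by 3, so compatible.
    Write x = 55 + 84·t and substitute into x ≡ 4 (mod 15): 84·t ≡ 4 − 55 = -51 (mod 15).
    Divide the congruence (and modulus) by g = 3: 28·t ≡ -17 (mod 5).
    Reduce coefficients mod 5: 3·t ≡ 3 (mod 5).
    The inverse of 3 mod 5 is 2 (since 3·2 = 6 = 1·5 + 1), so t ≡ 2·3 = 6 ≡ 1 (mod 5).
    Then x = 55 + 84·1 = 139, valid modulo lcm(84, 15) = 420: x ≡ 139 (mod 420).
Verify: 139 mod 12 = 7, 139 mod 14 = 13, 139 mod 15 = 4.

x ≡ 139 (mod 420).


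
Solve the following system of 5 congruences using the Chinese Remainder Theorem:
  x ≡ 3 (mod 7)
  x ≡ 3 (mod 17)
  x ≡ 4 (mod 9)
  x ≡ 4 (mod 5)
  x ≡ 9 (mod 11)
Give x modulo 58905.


Product of moduli M = 7 · 17 · 9 · 5 · 11 = 58905.
Merge one congruence at a time:
  Start: x ≡ 3 (mod 7).
  Combine with x ≡ 3 (mod 17); new modulus lcm = 119.
    Write x = 3 + 7·t and substitute into x ≡ 3 (mod 17): 7·t ≡ 3 − 3 = 0 (mod 17).
    The inverse of 7 mod 17 is 5 (since 7·5 = 35 = 2·17 + 1), so t ≡ 5·0 = 0 ≡ 0 (mod 17).
    Then x = 3 + 7·0 = 3, valid modulo lcm(7, 17) = 119: x ≡ 3 (mod 119).
  Combine with x ≡ 4 (mod 9); new modulus lcm = 1071.
    Write x = 3 + 119·t and substitute into x ≡ 4 (mod 9): 119·t ≡ 4 − 3 = 1 (mod 9).
    Reduce coefficients mod 9: 2·t ≡ 1 (mod 9).
    The inverse of 2 mod 9 is 5 (since 2·5 = 10 = 1·9 + 1), so t ≡ 5·1 = 5 ≡ 5 (mod 9).
    Then x = 3 + 119·5 = 598, valid modulo lcm(119, 9) = 1071: x ≡ 598 (mod 1071).
  Combine with x ≡ 4 (mod 5); new modulus lcm = 5355.
    Write x = 598 + 1071·t and substitute into x ≡ 4 (mod 5): 1071·t ≡ 4 − 598 = -594 (mod 5).
    Reduce coefficients mod 5: 1·t ≡ 1 (mod 5).
    So t ≡ 1 (mod 5).
    Then x = 598 + 1071·1 = 1669, valid modulo lcm(1071, 5) = 5355: x ≡ 1669 (mod 5355).
  Combine with x ≡ 9 (mod 11); new modulus lcm = 58905.
    Write x = 1669 + 5355·t and substitute into x ≡ 9 (mod 11): 5355·t ≡ 9 − 1669 = -1660 (mod 11).
    Reduce coefficients mod 11: 9·t ≡ 1 (mod 11).
    The inverse of 9 mod 11 is 5 (since 9·5 = 45 = 4·11 + 1), so t ≡ 5·1 = 5 ≡ 5 (mod 11).
    Then x = 1669 + 5355·5 = 28444, valid modulo lcm(5355, 11) = 58905: x ≡ 28444 (mod 58905).
Verify against each original: 28444 mod 7 = 3, 28444 mod 17 = 3, 28444 mod 9 = 4, 28444 mod 5 = 4, 28444 mod 11 = 9.

x ≡ 28444 (mod 58905).


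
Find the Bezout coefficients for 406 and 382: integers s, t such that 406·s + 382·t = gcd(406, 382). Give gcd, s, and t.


Euclidean algorithm on (406, 382) — divide until remainder is 0:
  406 = 1 · 382 + 24
  382 = 15 · 24 + 22
  24 = 1 · 22 + 2
  22 = 11 · 2 + 0
gcd(406, 382) = 2.
Track Bezout coefficients alongside the remainders: start with r₀ = 406 = a·1 + b·0 (s = 1, t = 0) and r₁ = 382 = a·0 + b·1 (s = 0, t = 1); each new remainder r_{k+1} = r_{k-1} − q_k·r_k inherits s_{k+1} = s_{k-1} − q_k·s_k, t_{k+1} = t_{k-1} − q_k·t_k, so r_k = a·s_k + b·t_k at every step:
  q = 1: r = 24, s = 1 − 1·0 = 1, t = 0 − 1·1 = -1  (check: 406·1 + 382·(-1) = 24)
  q = 15: r = 22, s = 0 − 15·1 = -15, t = 1 − 15·(-1) = 16  (check: 406·(-15) + 382·16 = 22)
  q = 1: r = 2, s = 1 − 1·(-15) = 16, t = -1 − 1·16 = -17  (check: 406·16 + 382·(-17) = 2)
The row with r = 2 (the gcd) gives the Bezout coefficients s = 16, t = -17.
Result: 406 · (16) + 382 · (-17) = 2.

gcd(406, 382) = 2; s = 16, t = -17 (check: 406·16 + 382·(-17) = 2).


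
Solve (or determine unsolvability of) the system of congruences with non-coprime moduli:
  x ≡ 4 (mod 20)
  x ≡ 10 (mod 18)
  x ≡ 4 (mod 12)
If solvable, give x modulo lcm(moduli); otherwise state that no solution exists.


Moduli 20, 18, 12 are not pairwise coprime, so CRT works modulo lcm(m_i) when all pairwise compatibility conditions hold.
Pairwise compatibility: gcd(m_i, m_j) must divide a_i - a_j for every pair.
Merge one congruence at a time:
  Start: x ≡ 4 (mod 20).
  Combine with x ≡ 10 (mod 18): gcd(20, 18) = 2; 10 - 4 = 6, which IS divisible by 2, so compatible.
    Write x = 4 + 20·t and substitute into x ≡ 10 (mod 18): 20·t ≡ 10 − 4 = 6 (mod 18).
    Divide the congruence (and modulus) by g = 2: 10·t ≡ 3 (mod 9).
    Reduce coefficients mod 9: 1·t ≡ 3 (mod 9).
    So t ≡ 3 (mod 9).
    Then x = 4 + 20·3 = 64, valid modulo lcm(20, 18) = 180: x ≡ 64 (mod 180).
  Combine with x ≡ 4 (mod 12): gcd(180, 12) = 12; 4 - 64 = -60, which IS divisible by 12, so compatible.
    Write x = 64 + 180·t and substitute into x ≡ 4 (mod 12): 180·t ≡ 4 − 64 = -60 (mod 12).
    Divide the congruence (and modulus) by g = 12: 15·t ≡ -5 (mod 1).
    Modulo 1 every t works; take t = 0.
    Then x = 64 + 180·0 = 64, valid modulo lcm(180, 12) = 180: x ≡ 64 (mod 180).
Verify: 64 mod 20 = 4, 64 mod 18 = 10, 64 mod 12 = 4.

x ≡ 64 (mod 180).


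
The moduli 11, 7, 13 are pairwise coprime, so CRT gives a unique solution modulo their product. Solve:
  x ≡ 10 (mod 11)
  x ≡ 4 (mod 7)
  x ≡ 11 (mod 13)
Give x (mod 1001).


Moduli 11, 7, 13 are pairwise coprime; by CRT there is a unique solution modulo M = 11 · 7 · 13 = 1001.
Solve pairwise, accumulating the modulus:
  Start with x ≡ 10 (mod 11).
  Combine with x ≡ 4 (mod 7): since gcd(11, 7) = 1, we get a unique residue mod 77.
    Write x = 10 + 11·t and substitute into x ≡ 4 (mod 7): 11·t ≡ 4 − 10 = -6 (mod 7).
    Reduce coefficients mod 7: 4·t ≡ 1 (mod 7).
    The inverse of 4 mod 7 is 2 (since 4·2 = 8 = 1·7 + 1), so t ≡ 2·1 = 2 ≡ 2 (mod 7).
    Then x = 10 + 11·2 = 32, valid modulo lcm(11, 7) = 77: x ≡ 32 (mod 77).
  Combine with x ≡ 11 (mod 13): since gcd(77, 13) = 1, we get a unique residue mod 1001.
    Write x = 32 + 77·t and substitute into x ≡ 11 (mod 13): 77·t ≡ 11 − 32 = -21 (mod 13).
    Reduce coefficients mod 13: 12·t ≡ 5 (mod 13).
    The inverse of 12 mod 13 is 12 (since 12·12 = 144 = 11·13 + 1), so t ≡ 12·5 = 60 ≡ 8 (mod 13).
    Then x = 32 + 77·8 = 648, valid modulo lcm(77, 13) = 1001: x ≡ 648 (mod 1001).
Verify: 648 mod 11 = 10 ✓, 648 mod 7 = 4 ✓, 648 mod 13 = 11 ✓.

x ≡ 648 (mod 1001).


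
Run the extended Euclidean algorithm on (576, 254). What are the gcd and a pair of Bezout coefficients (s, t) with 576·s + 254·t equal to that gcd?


Euclidean algorithm on (576, 254) — divide until remainder is 0:
  576 = 2 · 254 + 68
  254 = 3 · 68 + 50
  68 = 1 · 50 + 18
  50 = 2 · 18 + 14
  18 = 1 · 14 + 4
  14 = 3 · 4 + 2
  4 = 2 · 2 + 0
gcd(576, 254) = 2.
Track Bezout coefficients alongside the remainders: start with r₀ = 576 = a·1 + b·0 (s = 1, t = 0) and r₁ = 254 = a·0 + b·1 (s = 0, t = 1); each new remainder r_{k+1} = r_{k-1} − q_k·r_k inherits s_{k+1} = s_{k-1} − q_k·s_k, t_{k+1} = t_{k-1} − q_k·t_k, so r_k = a·s_k + b·t_k at every step:
  q = 2: r = 68, s = 1 − 2·0 = 1, t = 0 − 2·1 = -2  (check: 576·1 + 254·(-2) = 68)
  q = 3: r = 50, s = 0 − 3·1 = -3, t = 1 − 3·(-2) = 7  (check: 576·(-3) + 254·7 = 50)
  q = 1: r = 18, s = 1 − 1·(-3) = 4, t = -2 − 1·7 = -9  (check: 576·4 + 254·(-9) = 18)
  q = 2: r = 14, s = -3 − 2·4 = -11, t = 7 − 2·(-9) = 25  (check: 576·(-11) + 254·25 = 14)
  q = 1: r = 4, s = 4 − 1·(-11) = 15, t = -9 − 1·25 = -34  (check: 576·15 + 254·(-34) = 4)
  q = 3: r = 2, s = -11 − 3·15 = -56, t = 25 − 3·(-34) = 127  (check: 576·(-56) + 254·127 = 2)
The row with r = 2 (the gcd) gives the Bezout coefficients s = -56, t = 127.
Result: 576 · (-56) + 254 · (127) = 2.

gcd(576, 254) = 2; s = -56, t = 127 (check: 576·(-56) + 254·127 = 2).


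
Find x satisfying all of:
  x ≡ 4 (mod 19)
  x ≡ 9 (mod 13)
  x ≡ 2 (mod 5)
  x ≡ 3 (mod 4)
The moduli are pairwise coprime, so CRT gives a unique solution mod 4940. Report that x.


Product of moduli M = 19 · 13 · 5 · 4 = 4940.
Merge one congruence at a time:
  Start: x ≡ 4 (mod 19).
  Combine with x ≡ 9 (mod 13); new modulus lcm = 247.
    Write x = 4 + 19·t and substitute into x ≡ 9 (mod 13): 19·t ≡ 9 − 4 = 5 (mod 13).
    Reduce coefficients mod 13: 6·t ≡ 5 (mod 13).
    The inverse of 6 mod 13 is 11 (since 6·11 = 66 = 5·13 + 1), so t ≡ 11·5 = 55 ≡ 3 (mod 13).
    Then x = 4 + 19·3 = 61, valid modulo lcm(19, 13) = 247: x ≡ 61 (mod 247).
  Combine with x ≡ 2 (mod 5); new modulus lcm = 1235.
    Write x = 61 + 247·t and substitute into x ≡ 2 (mod 5): 247·t ≡ 2 − 61 = -59 (mod 5).
    Reduce coefficients mod 5: 2·t ≡ 1 (mod 5).
    The inverse of 2 mod 5 is 3 (since 2·3 = 6 = 1·5 + 1), so t ≡ 3·1 = 3 ≡ 3 (mod 5).
    Then x = 61 + 247·3 = 802, valid modulo lcm(247, 5) = 1235: x ≡ 802 (mod 1235).
  Combine with x ≡ 3 (mod 4); new modulus lcm = 4940.
    Write x = 802 + 1235·t and substitute into x ≡ 3 (mod 4): 1235·t ≡ 3 − 802 = -799 (mod 4).
    Reduce coefficients mod 4: 3·t ≡ 1 (mod 4).
    The inverse of 3 mod 4 is 3 (since 3·3 = 9 = 2·4 + 1), so t ≡ 3·1 = 3 ≡ 3 (mod 4).
    Then x = 802 + 1235·3 = 4507, valid modulo lcm(1235, 4) = 4940: x ≡ 4507 (mod 4940).
Verify against each original: 4507 mod 19 = 4, 4507 mod 13 = 9, 4507 mod 5 = 2, 4507 mod 4 = 3.

x ≡ 4507 (mod 4940).


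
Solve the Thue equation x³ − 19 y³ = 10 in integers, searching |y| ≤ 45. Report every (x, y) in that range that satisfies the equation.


The equation is x³ - 19y³ = 10. For fixed y, x³ = 19·y³ + 10, so a solution requires the RHS to be a perfect cube.
Strategy: iterate y from -45 to 45, compute RHS = 19·y³ + 10, and check whether it is a (positive or negative) perfect cube.
Check small values of y:
  y = 0: RHS = 10 is not a perfect cube.
  y = 1: RHS = 29 is not a perfect cube.
  y = -1: RHS = -9 is not a perfect cube.
  y = 2: RHS = 162 is not a perfect cube.
  y = -2: RHS = -142 is not a perfect cube.
  y = 3: RHS = 523 is not a perfect cube.
  y = -3: RHS = -503 is not a perfect cube.
Continuing the search up to |y| = 45 finds no solutions either.
No (x, y) in the scanned range satisfies the equation.

No integer solutions with |y| ≤ 45.


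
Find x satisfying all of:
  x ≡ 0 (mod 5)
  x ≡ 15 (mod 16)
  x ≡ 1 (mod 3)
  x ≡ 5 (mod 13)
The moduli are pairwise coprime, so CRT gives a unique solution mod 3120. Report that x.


Product of moduli M = 5 · 16 · 3 · 13 = 3120.
Merge one congruence at a time:
  Start: x ≡ 0 (mod 5).
  Combine with x ≡ 15 (mod 16); new modulus lcm = 80.
    Write x = 0 + 5·t and substitute into x ≡ 15 (mod 16): 5·t ≡ 15 − 0 = 15 (mod 16).
    The inverse of 5 mod 16 is 13 (since 5·13 = 65 = 4·16 + 1), so t ≡ 13·15 = 195 ≡ 3 (mod 16).
    Then x = 0 + 5·3 = 15, valid modulo lcm(5, 16) = 80: x ≡ 15 (mod 80).
  Combine with x ≡ 1 (mod 3); new modulus lcm = 240.
    Write x = 15 + 80·t and substitute into x ≡ 1 (mod 3): 80·t ≡ 1 − 15 = -14 (mod 3).
    Reduce coefficients mod 3: 2·t ≡ 1 (mod 3).
    The inverse of 2 mod 3 is 2 (since 2·2 = 4 = 1·3 + 1), so t ≡ 2·1 = 2 ≡ 2 (mod 3).
    Then x = 15 + 80·2 = 175, valid modulo lcm(80, 3) = 240: x ≡ 175 (mod 240).
  Combine with x ≡ 5 (mod 13); new modulus lcm = 3120.
    Write x = 175 + 240·t and substitute into x ≡ 5 (mod 13): 240·t ≡ 5 − 175 = -170 (mod 13).
    Reduce coefficients mod 13: 6·t ≡ 12 (mod 13).
    The inverse of 6 mod 13 is 11 (since 6·11 = 66 = 5·13 + 1), so t ≡ 11·12 = 132 ≡ 2 (mod 13).
    Then x = 175 + 240·2 = 655, valid modulo lcm(240, 13) = 3120: x ≡ 655 (mod 3120).
Verify against each original: 655 mod 5 = 0, 655 mod 16 = 15, 655 mod 3 = 1, 655 mod 13 = 5.

x ≡ 655 (mod 3120).


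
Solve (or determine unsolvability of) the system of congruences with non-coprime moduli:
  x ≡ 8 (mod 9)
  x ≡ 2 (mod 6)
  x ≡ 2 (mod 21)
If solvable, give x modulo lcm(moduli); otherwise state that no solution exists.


Moduli 9, 6, 21 are not pairwise coprime, so CRT works modulo lcm(m_i) when all pairwise compatibility conditions hold.
Pairwise compatibility: gcd(m_i, m_j) must divide a_i - a_j for every pair.
Merge one congruence at a time:
  Start: x ≡ 8 (mod 9).
  Combine with x ≡ 2 (mod 6): gcd(9, 6) = 3; 2 - 8 = -6, which IS divisible by 3, so compatible.
    Write x = 8 + 9·t and substitute into x ≡ 2 (mod 6): 9·t ≡ 2 − 8 = -6 (mod 6).
    Divide the congruence (and modulus) by g = 3: 3·t ≡ -2 (mod 2).
    Reduce coefficients mod 2: 1·t ≡ 0 (mod 2).
    So t ≡ 0 (mod 2).
    Then x = 8 + 9·0 = 8, valid modulo lcm(9, 6) = 18: x ≡ 8 (mod 18).
  Combine with x ≡ 2 (mod 21): gcd(18, 21) = 3; 2 - 8 = -6, which IS divisible by 3, so compatible.
    Write x = 8 + 18·t and substitute into x ≡ 2 (mod 21): 18·t ≡ 2 − 8 = -6 (mod 21).
    Divide the congruence (and modulus) by g = 3: 6·t ≡ -2 (mod 7).
    Reduce coefficients mod 7: 6·t ≡ 5 (mod 7).
    The inverse of 6 mod 7 is 6 (since 6·6 = 36 = 5·7 + 1), so t ≡ 6·5 = 30 ≡ 2 (mod 7).
    Then x = 8 + 18·2 = 44, valid modulo lcm(18, 21) = 126: x ≡ 44 (mod 126).
Verify: 44 mod 9 = 8, 44 mod 6 = 2, 44 mod 21 = 2.

x ≡ 44 (mod 126).


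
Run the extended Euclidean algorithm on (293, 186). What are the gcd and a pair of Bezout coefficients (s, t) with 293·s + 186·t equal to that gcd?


Euclidean algorithm on (293, 186) — divide until remainder is 0:
  293 = 1 · 186 + 107
  186 = 1 · 107 + 79
  107 = 1 · 79 + 28
  79 = 2 · 28 + 23
  28 = 1 · 23 + 5
  23 = 4 · 5 + 3
  5 = 1 · 3 + 2
  3 = 1 · 2 + 1
  2 = 2 · 1 + 0
gcd(293, 186) = 1.
Track Bezout coefficients alongside the remainders: start with r₀ = 293 = a·1 + b·0 (s = 1, t = 0) and r₁ = 186 = a·0 + b·1 (s = 0, t = 1); each new remainder r_{k+1} = r_{k-1} − q_k·r_k inherits s_{k+1} = s_{k-1} − q_k·s_k, t_{k+1} = t_{k-1} − q_k·t_k, so r_k = a·s_k + b·t_k at every step:
  q = 1: r = 107, s = 1 − 1·0 = 1, t = 0 − 1·1 = -1  (check: 293·1 + 186·(-1) = 107)
  q = 1: r = 79, s = 0 − 1·1 = -1, t = 1 − 1·(-1) = 2  (check: 293·(-1) + 186·2 = 79)
  q = 1: r = 28, s = 1 − 1·(-1) = 2, t = -1 − 1·2 = -3  (check: 293·2 + 186·(-3) = 28)
  q = 2: r = 23, s = -1 − 2·2 = -5, t = 2 − 2·(-3) = 8  (check: 293·(-5) + 186·8 = 23)
  q = 1: r = 5, s = 2 − 1·(-5) = 7, t = -3 − 1·8 = -11  (check: 293·7 + 186·(-11) = 5)
  q = 4: r = 3, s = -5 − 4·7 = -33, t = 8 − 4·(-11) = 52  (check: 293·(-33) + 186·52 = 3)
  q = 1: r = 2, s = 7 − 1·(-33) = 40, t = -11 − 1·52 = -63  (check: 293·40 + 186·(-63) = 2)
  q = 1: r = 1, s = -33 − 1·40 = -73, t = 52 − 1·(-63) = 115  (check: 293·(-73) + 186·115 = 1)
The row with r = 1 (the gcd) gives the Bezout coefficients s = -73, t = 115.
Result: 293 · (-73) + 186 · (115) = 1.

gcd(293, 186) = 1; s = -73, t = 115 (check: 293·(-73) + 186·115 = 1).


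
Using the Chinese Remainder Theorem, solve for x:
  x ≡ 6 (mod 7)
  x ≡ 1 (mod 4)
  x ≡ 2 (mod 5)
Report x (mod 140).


Moduli 7, 4, 5 are pairwise coprime; by CRT there is a unique solution modulo M = 7 · 4 · 5 = 140.
Solve pairwise, accumulating the modulus:
  Start with x ≡ 6 (mod 7).
  Combine with x ≡ 1 (mod 4): since gcd(7, 4) = 1, we get a unique residue mod 28.
    Write x = 6 + 7·t and substitute into x ≡ 1 (mod 4): 7·t ≡ 1 − 6 = -5 (mod 4).
    Reduce coefficients mod 4: 3·t ≡ 3 (mod 4).
    The inverse of 3 mod 4 is 3 (since 3·3 = 9 = 2·4 + 1), so t ≡ 3·3 = 9 ≡ 1 (mod 4).
    Then x = 6 + 7·1 = 13, valid modulo lcm(7, 4) = 28: x ≡ 13 (mod 28).
  Combine with x ≡ 2 (mod 5): since gcd(28, 5) = 1, we get a unique residue mod 140.
    Write x = 13 + 28·t and substitute into x ≡ 2 (mod 5): 28·t ≡ 2 − 13 = -11 (mod 5).
    Reduce coefficients mod 5: 3·t ≡ 4 (mod 5).
    The inverse of 3 mod 5 is 2 (since 3·2 = 6 = 1·5 + 1), so t ≡ 2·4 = 8 ≡ 3 (mod 5).
    Then x = 13 + 28·3 = 97, valid modulo lcm(28, 5) = 140: x ≡ 97 (mod 140).
Verify: 97 mod 7 = 6 ✓, 97 mod 4 = 1 ✓, 97 mod 5 = 2 ✓.

x ≡ 97 (mod 140).
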